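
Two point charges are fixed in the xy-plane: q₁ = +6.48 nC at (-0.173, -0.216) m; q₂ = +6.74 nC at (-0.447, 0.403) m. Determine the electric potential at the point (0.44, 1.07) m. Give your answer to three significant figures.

95.5 V

Electric potential is a scalar, so the contributions from each charge add algebraically: V = Σ kqᵢ/rᵢ.
Distances from the field point to each charge: r₁ = 1.42 m, r₂ = 1.11 m.
V = k[(6.48×10⁻⁹)/(1.42) + (6.74×10⁻⁹)/(1.11)] = 95.5 V.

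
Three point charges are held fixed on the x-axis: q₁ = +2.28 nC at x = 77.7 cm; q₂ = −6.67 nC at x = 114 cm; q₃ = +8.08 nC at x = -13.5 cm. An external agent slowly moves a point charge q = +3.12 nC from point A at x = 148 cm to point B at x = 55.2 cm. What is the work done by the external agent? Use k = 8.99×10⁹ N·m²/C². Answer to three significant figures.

6.15×10⁻⁷ J

For quasistatic motion the external work equals the change in potential energy: W_ext = qΔV = q(V_B − V_A).
At A: distances to the source charges are 0.703 m, 0.340 m, 1.61 m; V_A = Σ kqᵢ/rᵢ = -102 V.
At B: distances to the source charges are 0.225 m, 0.588 m, 0.687 m; V_B = Σ kqᵢ/rᵢ = 94.9 V.
ΔV = V_B − V_A = 197 V.
W_ext = qΔV = (3.12×10⁻⁹ C)(197 V) = 6.15×10⁻⁷ J.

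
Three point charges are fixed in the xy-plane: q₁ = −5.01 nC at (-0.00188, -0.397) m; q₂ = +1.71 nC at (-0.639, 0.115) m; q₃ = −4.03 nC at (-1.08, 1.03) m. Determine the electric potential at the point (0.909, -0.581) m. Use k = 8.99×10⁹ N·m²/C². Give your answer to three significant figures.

Electric potential is a scalar, so the contributions from each charge add algebraically: V = Σ kqᵢ/rᵢ.
Distances from the field point to each charge: r₁ = 0.929 m, r₂ = 1.70 m, r₃ = 2.56 m.
V = k[(-5.01×10⁻⁹)/(0.929) + (1.71×10⁻⁹)/(1.70) + (-4.03×10⁻⁹)/(2.56)] = -53.6 V.

-53.6 V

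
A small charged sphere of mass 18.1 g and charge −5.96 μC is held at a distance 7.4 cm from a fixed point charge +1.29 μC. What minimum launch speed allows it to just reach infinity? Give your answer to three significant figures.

10.2 m/s

To just escape, total mechanical energy must reach zero at infinity: ½mv²_min + U = 0, so ½mv²_min = −U = |kQq|/r.
|U| = |kQq|/r = (8.99×10⁹ N·m²/C²)(1.29×10⁻⁶)(5.96×10⁻⁶)/(0.0740) = 0.934 J.
v_min = √(2|U|/m) = √(2·0.934/0.0181) = 10.2 m/s.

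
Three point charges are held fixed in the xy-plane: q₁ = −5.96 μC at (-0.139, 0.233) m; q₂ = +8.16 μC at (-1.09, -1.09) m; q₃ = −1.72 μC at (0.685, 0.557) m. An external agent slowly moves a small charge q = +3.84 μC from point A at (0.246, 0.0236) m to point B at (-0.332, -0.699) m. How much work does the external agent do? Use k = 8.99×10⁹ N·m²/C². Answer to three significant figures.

For quasistatic motion the external work equals the change in potential energy: W_ext = qΔV = q(V_B − V_A).
At A: distances to the source charges are 0.438 m, 1.74 m, 0.691 m; V_A = Σ kqᵢ/rᵢ = -1.02×10⁵ V.
At B: distances to the source charges are 0.952 m, 0.853 m, 1.62 m; V_B = Σ kqᵢ/rᵢ = 2.01×10⁴ V.
ΔV = V_B − V_A = 1.23×10⁵ V.
W_ext = qΔV = (3.84×10⁻⁶ C)(1.23×10⁵ V) = 0.471 J.

0.471 J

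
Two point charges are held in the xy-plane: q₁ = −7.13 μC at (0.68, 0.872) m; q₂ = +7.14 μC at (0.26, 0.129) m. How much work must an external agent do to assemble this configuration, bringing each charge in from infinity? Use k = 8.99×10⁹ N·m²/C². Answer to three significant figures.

-0.536 J

The assembly work is the sum of pairwise potential energies, U = Σ_{i<j} kqᵢqⱼ/rᵢⱼ.
Pair separations: r₁₂ = 0.853 m.
U = (-0.536) = -0.536 J.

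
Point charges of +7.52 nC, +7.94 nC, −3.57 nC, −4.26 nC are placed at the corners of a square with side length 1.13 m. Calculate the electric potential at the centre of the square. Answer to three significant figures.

85.8 V

The total potential is the scalar sum of each charge's contribution, V = Σ kqᵢ/rᵢ.
The distance from each corner to the centre is a√2/2 = 0.799 m.
V = k[(7.52×10⁻⁹)/(0.799) + (7.94×10⁻⁹)/(0.799) + (-3.57×10⁻⁹)/(0.799) + (-4.26×10⁻⁹)/(0.799)] = 85.8 V.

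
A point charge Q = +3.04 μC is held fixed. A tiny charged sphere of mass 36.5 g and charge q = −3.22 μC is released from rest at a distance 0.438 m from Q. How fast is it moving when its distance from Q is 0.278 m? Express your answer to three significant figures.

2.52 m/s

Only the electrostatic force acts, so mechanical energy is conserved: ½mv² = U₁ − U₂ = kQq(1/r₁ − 1/r₂).
U₁ − U₂ = (8.99×10⁹ N·m²/C²)(3.04×10⁻⁶ C)(-3.22×10⁻⁶ C)(1/0.438 − 1/0.278) = 0.116 J.
v = √(2·0.116/0.0365) = 2.52 m/s.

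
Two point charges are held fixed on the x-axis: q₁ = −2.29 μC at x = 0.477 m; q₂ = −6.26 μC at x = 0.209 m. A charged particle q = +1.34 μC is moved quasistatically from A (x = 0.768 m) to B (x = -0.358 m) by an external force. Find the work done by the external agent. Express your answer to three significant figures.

0.0637 J

For quasistatic motion the external work equals the change in potential energy: W_ext = qΔV = q(V_B − V_A).
At A: distances to the source charges are 0.291 m, 0.559 m; V_A = Σ kqᵢ/rᵢ = -1.71×10⁵ V.
At B: distances to the source charges are 0.835 m, 0.567 m; V_B = Σ kqᵢ/rᵢ = -1.24×10⁵ V.
ΔV = V_B − V_A = 4.75×10⁴ V.
W_ext = qΔV = (1.34×10⁻⁶ C)(4.75×10⁴ V) = 0.0637 J.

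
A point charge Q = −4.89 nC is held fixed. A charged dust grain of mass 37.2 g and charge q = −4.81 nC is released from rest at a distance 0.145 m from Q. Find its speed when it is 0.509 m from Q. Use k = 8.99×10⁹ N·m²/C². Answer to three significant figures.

7.49×10⁻³ m/s

Only the electrostatic force acts, so mechanical energy is conserved: ½mv² = U₁ − U₂ = kQq(1/r₁ − 1/r₂).
U₁ − U₂ = (8.99×10⁹ N·m²/C²)(-4.89×10⁻⁹ C)(-4.81×10⁻⁹ C)(1/0.145 − 1/0.509) = 1.04×10⁻⁶ J.
v = √(2·1.04×10⁻⁶/0.0372) = 7.49×10⁻³ m/s.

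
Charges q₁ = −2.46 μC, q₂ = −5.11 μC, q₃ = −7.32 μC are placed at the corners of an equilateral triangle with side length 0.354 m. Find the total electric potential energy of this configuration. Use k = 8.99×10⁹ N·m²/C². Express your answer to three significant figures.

The work to assemble the configuration equals its total potential energy, U = Σ kqᵢqⱼ/rᵢⱼ over all pairs.
All three pair separations equal the side length, 0.354 m.
U = (0.319) + (0.457) + (0.950) = 1.73 J.

1.73 J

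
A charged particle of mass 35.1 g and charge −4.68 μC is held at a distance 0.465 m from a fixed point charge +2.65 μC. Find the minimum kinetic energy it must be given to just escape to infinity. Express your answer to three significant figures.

0.240 J

To just escape, total mechanical energy must reach zero at infinity: ½mv²_min + U = 0, so ½mv²_min = −U = |kQq|/r.
|U| = |kQq|/r = (8.99×10⁹ N·m²/C²)(2.65×10⁻⁶)(4.68×10⁻⁶)/(0.465) = 0.240 J.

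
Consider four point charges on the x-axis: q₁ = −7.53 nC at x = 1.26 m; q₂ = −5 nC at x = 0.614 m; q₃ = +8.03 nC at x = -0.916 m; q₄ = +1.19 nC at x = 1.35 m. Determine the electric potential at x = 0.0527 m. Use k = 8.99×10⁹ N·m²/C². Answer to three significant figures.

The total potential is the scalar sum of each charge's contribution, V = Σ kqᵢ/rᵢ.
Distances from the field point to each charge: r₁ = 1.21 m, r₂ = 0.561 m, r₃ = 0.969 m, r₄ = 1.30 m.
V = k[(-7.53×10⁻⁹)/(1.21) + (-5.00×10⁻⁹)/(0.561) + (8.03×10⁻⁹)/(0.969) + (1.19×10⁻⁹)/(1.30)] = -53.4 V.

-53.4 V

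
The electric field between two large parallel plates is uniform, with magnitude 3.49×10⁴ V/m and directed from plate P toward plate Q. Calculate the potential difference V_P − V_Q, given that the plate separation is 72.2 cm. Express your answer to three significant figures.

2.52×10⁴ V

In a uniform field, potential decreases in the direction of E: ΔV = −E·d for a displacement d parallel to E.
Going from Q to P is a displacement of 72.2 cm opposite to the field, so V_P − V_Q = +Ed = 2.52×10⁴ V.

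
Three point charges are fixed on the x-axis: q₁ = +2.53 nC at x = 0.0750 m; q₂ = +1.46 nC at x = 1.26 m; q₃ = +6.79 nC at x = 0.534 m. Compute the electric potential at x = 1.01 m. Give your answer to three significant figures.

The total potential is the scalar sum of each charge's contribution, V = Σ kqᵢ/rᵢ.
Distances from the field point to each charge: r₁ = 0.935 m, r₂ = 0.250 m, r₃ = 0.476 m.
V = k[(2.53×10⁻⁹)/(0.935) + (1.46×10⁻⁹)/(0.250) + (6.79×10⁻⁹)/(0.476)] = 205 V.

205 V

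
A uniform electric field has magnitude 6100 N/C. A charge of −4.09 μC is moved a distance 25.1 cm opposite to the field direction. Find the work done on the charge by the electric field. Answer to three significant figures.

The potential change for a displacement 25.1 cm opposite to the field direction is ΔV = +Ed = 1530 V.
W_field = −qΔV = 6.26×10⁻³ J.

6.26×10⁻³ J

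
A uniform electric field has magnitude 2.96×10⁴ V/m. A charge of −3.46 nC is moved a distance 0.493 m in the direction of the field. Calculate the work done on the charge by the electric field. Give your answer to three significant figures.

-5.05×10⁻⁵ J

The potential change for a displacement 0.493 m in the direction of the field is ΔV = −Ed = -1.46×10⁴ V.
W_field = −qΔV = -5.05×10⁻⁵ J.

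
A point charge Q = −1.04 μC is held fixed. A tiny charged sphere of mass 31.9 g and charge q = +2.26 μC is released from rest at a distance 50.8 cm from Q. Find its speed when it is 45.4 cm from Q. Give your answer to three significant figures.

0.557 m/s

Only the electrostatic force acts, so mechanical energy is conserved: ½mv² = U₁ − U₂ = kQq(1/r₁ − 1/r₂).
U₁ − U₂ = (8.99×10⁹ N·m²/C²)(-1.04×10⁻⁶ C)(2.26×10⁻⁶ C)(1/0.508 − 1/0.454) = 4.95×10⁻³ J.
v = √(2·4.95×10⁻³/0.0319) = 0.557 m/s.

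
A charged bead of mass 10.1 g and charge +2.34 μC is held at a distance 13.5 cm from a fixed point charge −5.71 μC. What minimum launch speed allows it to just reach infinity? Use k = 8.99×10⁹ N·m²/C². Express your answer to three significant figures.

13.3 m/s

To just escape, total mechanical energy must reach zero at infinity: ½mv²_min + U = 0, so ½mv²_min = −U = |kQq|/r.
|U| = |kQq|/r = (8.99×10⁹ N·m²/C²)(5.71×10⁻⁶)(2.34×10⁻⁶)/(0.135) = 0.890 J.
v_min = √(2|U|/m) = √(2·0.890/0.0101) = 13.3 m/s.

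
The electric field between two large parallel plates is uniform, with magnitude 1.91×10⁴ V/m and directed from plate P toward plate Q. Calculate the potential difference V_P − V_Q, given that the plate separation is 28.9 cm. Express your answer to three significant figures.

5520 V

In a uniform field, potential decreases in the direction of E: ΔV = −E·d for a displacement d parallel to E.
Going from Q to P is a displacement of 28.9 cm opposite to the field, so V_P − V_Q = +Ed = 5520 V.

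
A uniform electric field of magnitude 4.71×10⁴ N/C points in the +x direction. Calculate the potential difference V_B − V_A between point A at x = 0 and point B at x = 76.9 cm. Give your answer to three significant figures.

In a uniform field, potential decreases in the direction of E: V_B − V_A = −E·Δx.
V_B − V_A = −(4.71×10⁴ V/m)(0.769 m) = -3.62×10⁴ V.

-3.62×10⁴ V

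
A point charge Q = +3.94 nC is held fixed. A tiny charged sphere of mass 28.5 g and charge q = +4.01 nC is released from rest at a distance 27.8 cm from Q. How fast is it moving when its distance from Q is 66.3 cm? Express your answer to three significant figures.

Only the electrostatic force acts, so mechanical energy is conserved: ½mv² = U₁ − U₂ = kQq(1/r₁ − 1/r₂).
U₁ − U₂ = (8.99×10⁹ N·m²/C²)(3.94×10⁻⁹ C)(4.01×10⁻⁹ C)(1/0.278 − 1/0.663) = 2.97×10⁻⁷ J.
v = √(2·2.97×10⁻⁷/0.0285) = 4.56×10⁻³ m/s.

4.56×10⁻³ m/s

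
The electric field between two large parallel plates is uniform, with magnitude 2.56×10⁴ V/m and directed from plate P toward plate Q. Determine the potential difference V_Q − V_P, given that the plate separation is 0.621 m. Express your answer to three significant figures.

In a uniform field, potential decreases in the direction of E: ΔV = −E·d for a displacement d parallel to E.
Going from P to Q is a displacement of 0.621 m along the field, so V_Q − V_P = −Ed = -1.59×10⁴ V.

-1.59×10⁴ V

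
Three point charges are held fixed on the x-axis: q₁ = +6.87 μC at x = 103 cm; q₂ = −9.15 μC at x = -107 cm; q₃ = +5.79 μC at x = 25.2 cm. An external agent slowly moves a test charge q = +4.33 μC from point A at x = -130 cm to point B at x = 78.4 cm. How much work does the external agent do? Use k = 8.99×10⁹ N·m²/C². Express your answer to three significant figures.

For quasistatic motion the external work equals the change in potential energy: W_ext = qΔV = q(V_B − V_A).
At A: distances to the source charges are 2.33 m, 0.230 m, 1.55 m; V_A = Σ kqᵢ/rᵢ = -2.98×10⁵ V.
At B: distances to the source charges are 0.246 m, 1.85 m, 0.532 m; V_B = Σ kqᵢ/rᵢ = 3.05×10⁵ V.
ΔV = V_B − V_A = 6.02×10⁵ V.
W_ext = qΔV = (4.33×10⁻⁶ C)(6.02×10⁵ V) = 2.61 J.

2.61 J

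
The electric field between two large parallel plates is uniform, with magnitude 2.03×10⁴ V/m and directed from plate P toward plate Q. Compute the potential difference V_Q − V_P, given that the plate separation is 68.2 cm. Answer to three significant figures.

-1.38×10⁴ V

In a uniform field, potential decreases in the direction of E: ΔV = −E·d for a displacement d parallel to E.
Going from P to Q is a displacement of 68.2 cm along the field, so V_Q − V_P = −Ed = -1.38×10⁴ V.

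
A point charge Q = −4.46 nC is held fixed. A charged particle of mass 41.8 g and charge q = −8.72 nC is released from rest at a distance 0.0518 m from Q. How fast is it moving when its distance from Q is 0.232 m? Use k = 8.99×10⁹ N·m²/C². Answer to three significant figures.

0.0158 m/s

Only the electrostatic force acts, so mechanical energy is conserved: ½mv² = U₁ − U₂ = kQq(1/r₁ − 1/r₂).
U₁ − U₂ = (8.99×10⁹ N·m²/C²)(-4.46×10⁻⁹ C)(-8.72×10⁻⁹ C)(1/0.0518 − 1/0.232) = 5.24×10⁻⁶ J.
v = √(2·5.24×10⁻⁶/0.0418) = 0.0158 m/s.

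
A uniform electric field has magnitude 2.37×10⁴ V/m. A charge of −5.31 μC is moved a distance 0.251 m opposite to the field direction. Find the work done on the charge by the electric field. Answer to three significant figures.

The potential change for a displacement 0.251 m opposite to the field direction is ΔV = +Ed = 5950 V.
W_field = −qΔV = 0.0316 J.

0.0316 J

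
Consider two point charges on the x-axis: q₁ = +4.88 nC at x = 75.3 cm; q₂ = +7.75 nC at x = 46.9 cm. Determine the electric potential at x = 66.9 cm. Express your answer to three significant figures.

871 V

The total potential is the scalar sum of each charge's contribution, V = Σ kqᵢ/rᵢ.
Distances from the field point to each charge: r₁ = 0.0840 m, r₂ = 0.200 m.
V = k[(4.88×10⁻⁹)/(0.0840) + (7.75×10⁻⁹)/(0.200)] = 871 V.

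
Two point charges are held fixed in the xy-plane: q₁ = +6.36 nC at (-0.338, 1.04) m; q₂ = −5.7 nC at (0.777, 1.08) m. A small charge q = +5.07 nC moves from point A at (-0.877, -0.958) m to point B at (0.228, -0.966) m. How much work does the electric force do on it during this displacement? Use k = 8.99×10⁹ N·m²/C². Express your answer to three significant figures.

The work done by the electric force is W_field = −ΔU = −q(V_B − V_A) = q(V_A − V_B).
At A: distances to the source charges are 2.07 m, 2.62 m; V_A = Σ kqᵢ/rᵢ = 8.11 V.
At B: distances to the source charges are 2.08 m, 2.12 m; V_B = Σ kqᵢ/rᵢ = 3.24 V.
ΔV = V_B − V_A = -4.86 V.
W_field = −qΔV = −(5.07×10⁻⁹ C)(-4.86 V) = 2.47×10⁻⁸ J.

2.47×10⁻⁸ J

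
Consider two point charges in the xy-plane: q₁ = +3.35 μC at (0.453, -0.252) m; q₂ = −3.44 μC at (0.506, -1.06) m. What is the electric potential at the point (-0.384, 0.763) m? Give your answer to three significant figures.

7650 V

Electric potential is a scalar, so the contributions from each charge add algebraically: V = Σ kqᵢ/rᵢ.
Distances from the field point to each charge: r₁ = 1.32 m, r₂ = 2.03 m.
V = k[(3.35×10⁻⁶)/(1.32) + (-3.44×10⁻⁶)/(2.03)] = 7650 V.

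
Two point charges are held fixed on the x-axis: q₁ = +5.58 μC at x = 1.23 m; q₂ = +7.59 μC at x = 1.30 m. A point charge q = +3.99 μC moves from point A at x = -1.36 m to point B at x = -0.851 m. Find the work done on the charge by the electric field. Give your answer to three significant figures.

The work done by the electric force is W_field = −ΔU = −q(V_B − V_A) = q(V_A − V_B).
At A: distances to the source charges are 2.59 m, 2.66 m; V_A = Σ kqᵢ/rᵢ = 4.50×10⁴ V.
At B: distances to the source charges are 2.08 m, 2.15 m; V_B = Σ kqᵢ/rᵢ = 5.58×10⁴ V.
ΔV = V_B − V_A = 1.08×10⁴ V.
W_field = −qΔV = −(3.99×10⁻⁶ C)(1.08×10⁴ V) = -0.0431 J.

-0.0431 J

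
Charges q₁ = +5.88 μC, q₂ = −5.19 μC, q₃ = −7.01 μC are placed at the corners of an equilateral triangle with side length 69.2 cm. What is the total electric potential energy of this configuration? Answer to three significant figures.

-0.459 J

The assembly work is the sum of pairwise potential energies, U = Σ_{i<j} kqᵢqⱼ/rᵢⱼ.
All three pair separations equal the side length, 0.692 m.
U = (-0.396) + (-0.535) + (0.473) = -0.459 J.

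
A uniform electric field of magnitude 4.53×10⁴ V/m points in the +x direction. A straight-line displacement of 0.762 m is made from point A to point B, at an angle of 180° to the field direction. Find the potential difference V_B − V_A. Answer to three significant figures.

Only the component of displacement along E changes the potential: ΔV = −E·d·cosθ.
ΔV = −(4.53×10⁴ V/m)(0.762 m)cos180° = 3.45×10⁴ V.

3.45×10⁴ V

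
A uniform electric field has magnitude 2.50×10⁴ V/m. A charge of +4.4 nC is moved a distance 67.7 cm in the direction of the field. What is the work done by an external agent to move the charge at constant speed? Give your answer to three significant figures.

-7.45×10⁻⁵ J

The potential change for a displacement 67.7 cm in the direction of the field is ΔV = −Ed = -1.69×10⁴ V.
W_ext = qΔV = -7.45×10⁻⁵ J.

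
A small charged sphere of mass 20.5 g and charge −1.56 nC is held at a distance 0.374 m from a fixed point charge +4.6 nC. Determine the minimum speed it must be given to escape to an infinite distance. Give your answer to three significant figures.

To just escape, total mechanical energy must reach zero at infinity: ½mv²_min + U = 0, so ½mv²_min = −U = |kQq|/r.
|U| = |kQq|/r = (8.99×10⁹ N·m²/C²)(4.60×10⁻⁹)(1.56×10⁻⁹)/(0.374) = 1.72×10⁻⁷ J.
v_min = √(2|U|/m) = √(2·1.72×10⁻⁷/0.0205) = 4.10×10⁻³ m/s.

4.10×10⁻³ m/s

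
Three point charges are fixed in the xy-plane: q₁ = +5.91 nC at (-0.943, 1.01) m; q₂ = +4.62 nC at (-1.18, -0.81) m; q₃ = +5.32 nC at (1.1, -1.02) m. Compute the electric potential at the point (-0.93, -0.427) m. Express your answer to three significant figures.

The total potential is the scalar sum of each charge's contribution, V = Σ kqᵢ/rᵢ.
Distances from the field point to each charge: r₁ = 1.44 m, r₂ = 0.457 m, r₃ = 2.11 m.
V = k[(5.91×10⁻⁹)/(1.44) + (4.62×10⁻⁹)/(0.457) + (5.32×10⁻⁹)/(2.11)] = 150 V.

150 V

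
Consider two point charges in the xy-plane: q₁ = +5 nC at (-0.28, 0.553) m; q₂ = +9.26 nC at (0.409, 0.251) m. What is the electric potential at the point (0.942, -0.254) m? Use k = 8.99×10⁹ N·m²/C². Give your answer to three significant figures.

Electric potential is a scalar, so the contributions from each charge add algebraically: V = Σ kqᵢ/rᵢ.
Distances from the field point to each charge: r₁ = 1.46 m, r₂ = 0.734 m.
V = k[(5.00×10⁻⁹)/(1.46) + (9.26×10⁻⁹)/(0.734)] = 144 V.

144 V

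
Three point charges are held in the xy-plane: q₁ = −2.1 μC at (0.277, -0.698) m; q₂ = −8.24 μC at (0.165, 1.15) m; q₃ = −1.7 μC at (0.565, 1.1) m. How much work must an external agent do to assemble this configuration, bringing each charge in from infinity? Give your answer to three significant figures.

0.414 J

The work to assemble the configuration equals its total potential energy, U = Σ kqᵢqⱼ/rᵢⱼ over all pairs.
Pair separations: r₁₂ = 1.85 m, r₁₃ = 1.82 m, r₂₃ = 0.403 m.
U = (0.0840) + (0.0176) + (0.312) = 0.414 J.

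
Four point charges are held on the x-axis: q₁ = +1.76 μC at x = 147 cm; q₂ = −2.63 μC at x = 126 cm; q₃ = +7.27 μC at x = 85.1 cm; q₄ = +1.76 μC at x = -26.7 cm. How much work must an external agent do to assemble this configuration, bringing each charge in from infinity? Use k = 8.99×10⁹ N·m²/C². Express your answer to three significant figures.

The work to assemble the configuration equals its total potential energy, U = Σ kqᵢqⱼ/rᵢⱼ over all pairs.
Pair separations: r₁₂ = 0.210 m, r₁₃ = 0.619 m, r₁₄ = 1.74 m, r₂₃ = 0.409 m, r₂₄ = 1.53 m, r₃₄ = 1.12 m.
Summing all 6 pair terms gives U = -0.341 J.

-0.341 J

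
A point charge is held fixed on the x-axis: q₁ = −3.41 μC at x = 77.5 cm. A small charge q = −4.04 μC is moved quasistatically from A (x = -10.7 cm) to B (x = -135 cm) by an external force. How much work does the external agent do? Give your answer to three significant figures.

For quasistatic motion the external work equals the change in potential energy: W_ext = qΔV = q(V_B − V_A).
At A: distance to the source charge is 0.882 m; V_A = kq₁/r = -3.48×10⁴ V.
At B: distance to the source charge is 2.12 m; V_B = kq₁/r = -1.44×10⁴ V.
ΔV = V_B − V_A = 2.03×10⁴ V.
W_ext = qΔV = (-4.04×10⁻⁶ C)(2.03×10⁴ V) = -0.0821 J.

-0.0821 J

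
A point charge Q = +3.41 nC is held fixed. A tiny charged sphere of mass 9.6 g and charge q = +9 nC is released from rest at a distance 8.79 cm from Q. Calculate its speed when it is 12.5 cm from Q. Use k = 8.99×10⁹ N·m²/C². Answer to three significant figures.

Only the electrostatic force acts, so mechanical energy is conserved: ½mv² = U₁ − U₂ = kQq(1/r₁ − 1/r₂).
U₁ − U₂ = (8.99×10⁹ N·m²/C²)(3.41×10⁻⁹ C)(9.00×10⁻⁹ C)(1/0.0879 − 1/0.125) = 9.32×10⁻⁷ J.
v = √(2·9.32×10⁻⁷/9.60×10⁻³) = 0.0139 m/s.

0.0139 m/s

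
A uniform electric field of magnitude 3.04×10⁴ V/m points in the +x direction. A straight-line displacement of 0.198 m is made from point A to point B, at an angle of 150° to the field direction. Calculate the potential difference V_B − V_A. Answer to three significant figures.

Only the component of displacement along E changes the potential: ΔV = −E·d·cosθ.
ΔV = −(3.04×10⁴ V/m)(0.198 m)cos150° = 5210 V.

5210 V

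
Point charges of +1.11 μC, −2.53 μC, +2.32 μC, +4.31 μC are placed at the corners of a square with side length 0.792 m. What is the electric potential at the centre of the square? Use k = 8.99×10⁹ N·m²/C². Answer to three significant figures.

The total potential is the scalar sum of each charge's contribution, V = Σ kqᵢ/rᵢ.
The distance from each corner to the centre is a√2/2 = 0.560 m.
V = k[(1.11×10⁻⁶)/(0.560) + (-2.53×10⁻⁶)/(0.560) + (2.32×10⁻⁶)/(0.560) + (4.31×10⁻⁶)/(0.560)] = 8.36×10⁴ V.

8.36×10⁴ V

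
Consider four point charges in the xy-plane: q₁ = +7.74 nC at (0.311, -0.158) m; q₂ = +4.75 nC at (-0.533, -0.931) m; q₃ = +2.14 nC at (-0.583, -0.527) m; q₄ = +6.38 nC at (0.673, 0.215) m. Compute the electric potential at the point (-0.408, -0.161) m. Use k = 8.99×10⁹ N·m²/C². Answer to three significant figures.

249 V

Electric potential is a scalar, so the contributions from each charge add algebraically: V = Σ kqᵢ/rᵢ.
Distances from the field point to each charge: r₁ = 0.719 m, r₂ = 0.780 m, r₃ = 0.406 m, r₄ = 1.14 m.
V = k[(7.74×10⁻⁹)/(0.719) + (4.75×10⁻⁹)/(0.780) + (2.14×10⁻⁹)/(0.406) + (6.38×10⁻⁹)/(1.14)] = 249 V.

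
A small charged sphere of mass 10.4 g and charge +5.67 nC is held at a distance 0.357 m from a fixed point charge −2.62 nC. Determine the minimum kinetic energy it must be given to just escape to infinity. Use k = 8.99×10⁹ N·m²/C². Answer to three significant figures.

3.74×10⁻⁷ J

To just escape, total mechanical energy must reach zero at infinity: ½mv²_min + U = 0, so ½mv²_min = −U = |kQq|/r.
|U| = |kQq|/r = (8.99×10⁹ N·m²/C²)(2.62×10⁻⁹)(5.67×10⁻⁹)/(0.357) = 3.74×10⁻⁷ J.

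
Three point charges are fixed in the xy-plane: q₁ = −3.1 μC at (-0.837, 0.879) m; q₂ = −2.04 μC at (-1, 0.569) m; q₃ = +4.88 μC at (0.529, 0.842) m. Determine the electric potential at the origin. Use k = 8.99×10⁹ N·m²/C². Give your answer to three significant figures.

The total potential is the scalar sum of each charge's contribution, V = Σ kqᵢ/rᵢ.
Distances from the field point to each charge: r₁ = 1.21 m, r₂ = 1.15 m, r₃ = 0.994 m.
V = k[(-3.10×10⁻⁶)/(1.21) + (-2.04×10⁻⁶)/(1.15) + (4.88×10⁻⁶)/(0.994)] = 5220 V.

5220 V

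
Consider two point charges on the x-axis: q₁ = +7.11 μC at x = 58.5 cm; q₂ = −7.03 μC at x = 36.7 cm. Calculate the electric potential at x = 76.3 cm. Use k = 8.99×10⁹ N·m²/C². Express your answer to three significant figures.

1.99×10⁵ V

Electric potential is a scalar, so the contributions from each charge add algebraically: V = Σ kqᵢ/rᵢ.
Distances from the field point to each charge: r₁ = 0.178 m, r₂ = 0.396 m.
V = k[(7.11×10⁻⁶)/(0.178) + (-7.03×10⁻⁶)/(0.396)] = 1.99×10⁵ V.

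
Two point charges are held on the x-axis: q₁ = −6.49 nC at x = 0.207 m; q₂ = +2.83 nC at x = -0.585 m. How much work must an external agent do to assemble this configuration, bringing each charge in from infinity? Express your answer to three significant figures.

The assembly work is the sum of pairwise potential energies, U = Σ_{i<j} kqᵢqⱼ/rᵢⱼ.
Pair separations: r₁₂ = 0.792 m.
U = (-2.08×10⁻⁷) = -2.08×10⁻⁷ J.

-2.08×10⁻⁷ J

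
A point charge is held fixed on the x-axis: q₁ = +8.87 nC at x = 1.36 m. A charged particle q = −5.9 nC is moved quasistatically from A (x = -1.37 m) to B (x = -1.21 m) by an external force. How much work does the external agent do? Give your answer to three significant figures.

-1.07×10⁻⁸ J

For quasistatic motion the external work equals the change in potential energy: W_ext = qΔV = q(V_B − V_A).
At A: distance to the source charge is 2.73 m; V_A = kq₁/r = 29.2 V.
At B: distance to the source charge is 2.57 m; V_B = kq₁/r = 31.0 V.
ΔV = V_B − V_A = 1.82 V.
W_ext = qΔV = (-5.90×10⁻⁹ C)(1.82 V) = -1.07×10⁻⁸ J.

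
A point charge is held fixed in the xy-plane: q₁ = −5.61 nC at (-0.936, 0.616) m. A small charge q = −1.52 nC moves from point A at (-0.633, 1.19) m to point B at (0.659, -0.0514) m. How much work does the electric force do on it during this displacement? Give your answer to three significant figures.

7.38×10⁻⁸ J

The work done by the electric force is W_field = −ΔU = −q(V_B − V_A) = q(V_A − V_B).
At A: distance to the source charge is 0.649 m; V_A = kq₁/r = -77.7 V.
At B: distance to the source charge is 1.73 m; V_B = kq₁/r = -29.2 V.
ΔV = V_B − V_A = 48.5 V.
W_field = −qΔV = −(-1.52×10⁻⁹ C)(48.5 V) = 7.38×10⁻⁸ J.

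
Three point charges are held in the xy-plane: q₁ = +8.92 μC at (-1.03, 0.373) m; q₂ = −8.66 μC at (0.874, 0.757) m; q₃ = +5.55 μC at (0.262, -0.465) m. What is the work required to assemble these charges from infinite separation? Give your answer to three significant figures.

-0.385 J

The assembly work is the sum of pairwise potential energies, U = Σ_{i<j} kqᵢqⱼ/rᵢⱼ.
Pair separations: r₁₂ = 1.94 m, r₁₃ = 1.54 m, r₂₃ = 1.37 m.
U = (-0.358) + (0.289) + (-0.316) = -0.385 J.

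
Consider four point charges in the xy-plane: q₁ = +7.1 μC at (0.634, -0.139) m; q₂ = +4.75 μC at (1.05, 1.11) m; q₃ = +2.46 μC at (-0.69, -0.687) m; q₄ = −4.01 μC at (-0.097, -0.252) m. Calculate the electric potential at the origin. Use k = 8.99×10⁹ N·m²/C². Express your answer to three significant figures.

The total potential is the scalar sum of each charge's contribution, V = Σ kqᵢ/rᵢ.
Distances from the field point to each charge: r₁ = 0.649 m, r₂ = 1.53 m, r₃ = 0.974 m, r₄ = 0.270 m.
V = k[(7.10×10⁻⁶)/(0.649) + (4.75×10⁻⁶)/(1.53) + (2.46×10⁻⁶)/(0.974) + (-4.01×10⁻⁶)/(0.270)] = 1.55×10⁴ V.

1.55×10⁴ V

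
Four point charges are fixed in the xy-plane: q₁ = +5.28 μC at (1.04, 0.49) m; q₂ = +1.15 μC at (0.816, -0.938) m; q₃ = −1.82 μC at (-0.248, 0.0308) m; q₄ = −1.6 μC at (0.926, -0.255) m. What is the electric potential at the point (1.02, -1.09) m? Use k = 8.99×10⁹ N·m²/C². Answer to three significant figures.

Electric potential is a scalar, so the contributions from each charge add algebraically: V = Σ kqᵢ/rᵢ.
Distances from the field point to each charge: r₁ = 1.58 m, r₂ = 0.254 m, r₃ = 1.69 m, r₄ = 0.840 m.
V = k[(5.28×10⁻⁶)/(1.58) + (1.15×10⁻⁶)/(0.254) + (-1.82×10⁻⁶)/(1.69) + (-1.60×10⁻⁶)/(0.840)] = 4.39×10⁴ V.

4.39×10⁴ V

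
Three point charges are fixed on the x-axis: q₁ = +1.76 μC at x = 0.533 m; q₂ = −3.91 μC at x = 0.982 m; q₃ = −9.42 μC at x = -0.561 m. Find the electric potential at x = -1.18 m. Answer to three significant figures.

Electric potential is a scalar, so the contributions from each charge add algebraically: V = Σ kqᵢ/rᵢ.
Distances from the field point to each charge: r₁ = 1.71 m, r₂ = 2.16 m, r₃ = 0.619 m.
V = k[(1.76×10⁻⁶)/(1.71) + (-3.91×10⁻⁶)/(2.16) + (-9.42×10⁻⁶)/(0.619)] = -1.44×10⁵ V.

-1.44×10⁵ V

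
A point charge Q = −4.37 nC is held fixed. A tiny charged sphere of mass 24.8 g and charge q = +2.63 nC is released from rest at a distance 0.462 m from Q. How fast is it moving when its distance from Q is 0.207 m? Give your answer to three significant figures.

4.71×10⁻³ m/s

Only the electrostatic force acts, so mechanical energy is conserved: ½mv² = U₁ − U₂ = kQq(1/r₁ − 1/r₂).
U₁ − U₂ = (8.99×10⁹ N·m²/C²)(-4.37×10⁻⁹ C)(2.63×10⁻⁹ C)(1/0.462 − 1/0.207) = 2.76×10⁻⁷ J.
v = √(2·2.76×10⁻⁷/0.0248) = 4.71×10⁻³ m/s.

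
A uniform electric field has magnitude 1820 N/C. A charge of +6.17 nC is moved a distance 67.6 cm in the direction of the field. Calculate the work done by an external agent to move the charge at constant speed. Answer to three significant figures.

The potential change for a displacement 67.6 cm in the direction of the field is ΔV = −Ed = -1230 V.
W_ext = qΔV = -7.59×10⁻⁶ J.

-7.59×10⁻⁶ J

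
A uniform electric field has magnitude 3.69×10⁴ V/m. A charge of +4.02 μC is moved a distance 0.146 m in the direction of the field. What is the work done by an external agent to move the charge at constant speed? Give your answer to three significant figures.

-0.0217 J

The potential change for a displacement 0.146 m in the direction of the field is ΔV = −Ed = -5390 V.
W_ext = qΔV = -0.0217 J.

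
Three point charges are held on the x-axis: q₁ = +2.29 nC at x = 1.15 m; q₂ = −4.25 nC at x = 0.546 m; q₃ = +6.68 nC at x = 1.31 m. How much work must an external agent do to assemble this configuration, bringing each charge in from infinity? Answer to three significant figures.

3.81×10⁻⁷ J

The assembly work is the sum of pairwise potential energies, U = Σ_{i<j} kqᵢqⱼ/rᵢⱼ.
Pair separations: r₁₂ = 0.604 m, r₁₃ = 0.160 m, r₂₃ = 0.764 m.
U = (-1.45×10⁻⁷) + (8.60×10⁻⁷) + (-3.34×10⁻⁷) = 3.81×10⁻⁷ J.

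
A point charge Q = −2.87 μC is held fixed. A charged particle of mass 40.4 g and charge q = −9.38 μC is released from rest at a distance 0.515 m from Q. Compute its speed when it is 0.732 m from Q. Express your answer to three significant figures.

Only the electrostatic force acts, so mechanical energy is conserved: ½mv² = U₁ − U₂ = kQq(1/r₁ − 1/r₂).
U₁ − U₂ = (8.99×10⁹ N·m²/C²)(-2.87×10⁻⁶ C)(-9.38×10⁻⁶ C)(1/0.515 − 1/0.732) = 0.139 J.
v = √(2·0.139/0.0404) = 2.63 m/s.

2.63 m/s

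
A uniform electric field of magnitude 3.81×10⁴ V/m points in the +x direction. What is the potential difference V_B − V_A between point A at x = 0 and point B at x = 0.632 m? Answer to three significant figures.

In a uniform field, potential decreases in the direction of E: V_B − V_A = −E·Δx.
V_B − V_A = −(3.81×10⁴ V/m)(0.632 m) = -2.41×10⁴ V.

-2.41×10⁴ V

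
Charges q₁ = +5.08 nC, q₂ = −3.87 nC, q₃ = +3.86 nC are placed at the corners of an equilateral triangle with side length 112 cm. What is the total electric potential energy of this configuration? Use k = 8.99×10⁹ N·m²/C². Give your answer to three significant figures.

The assembly work is the sum of pairwise potential energies, U = Σ_{i<j} kqᵢqⱼ/rᵢⱼ.
All three pair separations equal the side length, 1.12 m.
U = (-1.58×10⁻⁷) + (1.57×10⁻⁷) + (-1.20×10⁻⁷) = -1.20×10⁻⁷ J.

-1.20×10⁻⁷ J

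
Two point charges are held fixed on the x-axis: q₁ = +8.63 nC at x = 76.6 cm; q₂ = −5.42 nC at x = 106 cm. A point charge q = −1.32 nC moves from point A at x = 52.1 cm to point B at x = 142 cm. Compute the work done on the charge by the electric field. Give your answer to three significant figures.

The work done by the electric force is W_field = −ΔU = −q(V_B − V_A) = q(V_A − V_B).
At A: distances to the source charges are 0.245 m, 0.539 m; V_A = Σ kqᵢ/rᵢ = 226 V.
At B: distances to the source charges are 0.654 m, 0.360 m; V_B = Σ kqᵢ/rᵢ = -16.7 V.
ΔV = V_B − V_A = -243 V.
W_field = −qΔV = −(-1.32×10⁻⁹ C)(-243 V) = -3.21×10⁻⁷ J.

-3.21×10⁻⁷ J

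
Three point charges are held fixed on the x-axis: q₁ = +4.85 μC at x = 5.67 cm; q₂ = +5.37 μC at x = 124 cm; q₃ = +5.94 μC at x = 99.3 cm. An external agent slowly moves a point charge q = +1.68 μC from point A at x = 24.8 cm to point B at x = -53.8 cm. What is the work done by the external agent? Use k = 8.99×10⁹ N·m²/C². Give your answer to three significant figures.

-0.358 J

For quasistatic motion the external work equals the change in potential energy: W_ext = qΔV = q(V_B − V_A).
At A: distances to the source charges are 0.191 m, 0.992 m, 0.745 m; V_A = Σ kqᵢ/rᵢ = 3.48×10⁵ V.
At B: distances to the source charges are 0.595 m, 1.78 m, 1.53 m; V_B = Σ kqᵢ/rᵢ = 1.35×10⁵ V.
ΔV = V_B − V_A = -2.13×10⁵ V.
W_ext = qΔV = (1.68×10⁻⁶ C)(-2.13×10⁵ V) = -0.358 J.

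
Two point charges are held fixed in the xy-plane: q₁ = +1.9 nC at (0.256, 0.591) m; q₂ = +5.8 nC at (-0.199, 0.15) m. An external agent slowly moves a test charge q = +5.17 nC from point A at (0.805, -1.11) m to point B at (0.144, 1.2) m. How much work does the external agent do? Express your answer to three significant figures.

1.70×10⁻⁷ J

For quasistatic motion the external work equals the change in potential energy: W_ext = qΔV = q(V_B − V_A).
At A: distances to the source charges are 1.79 m, 1.61 m; V_A = Σ kqᵢ/rᵢ = 41.9 V.
At B: distances to the source charges are 0.619 m, 1.10 m; V_B = Σ kqᵢ/rᵢ = 74.8 V.
ΔV = V_B − V_A = 32.9 V.
W_ext = qΔV = (5.17×10⁻⁹ C)(32.9 V) = 1.70×10⁻⁷ J.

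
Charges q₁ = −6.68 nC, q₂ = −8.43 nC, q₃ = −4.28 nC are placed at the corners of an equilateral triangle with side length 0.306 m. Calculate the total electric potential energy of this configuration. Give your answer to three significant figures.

3.55×10⁻⁶ J

The assembly work is the sum of pairwise potential energies, U = Σ_{i<j} kqᵢqⱼ/rᵢⱼ.
All three pair separations equal the side length, 0.306 m.
U = (1.65×10⁻⁶) + (8.40×10⁻⁷) + (1.06×10⁻⁶) = 3.55×10⁻⁶ J.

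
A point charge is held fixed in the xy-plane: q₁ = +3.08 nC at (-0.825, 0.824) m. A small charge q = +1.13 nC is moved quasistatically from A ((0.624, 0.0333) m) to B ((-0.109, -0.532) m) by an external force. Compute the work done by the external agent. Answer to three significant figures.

For quasistatic motion the external work equals the change in potential energy: W_ext = qΔV = q(V_B − V_A).
At A: distance to the source charge is 1.65 m; V_A = kq₁/r = 16.8 V.
At B: distance to the source charge is 1.53 m; V_B = kq₁/r = 18.1 V.
ΔV = V_B − V_A = 1.28 V.
W_ext = qΔV = (1.13×10⁻⁹ C)(1.28 V) = 1.45×10⁻⁹ J.

1.45×10⁻⁹ J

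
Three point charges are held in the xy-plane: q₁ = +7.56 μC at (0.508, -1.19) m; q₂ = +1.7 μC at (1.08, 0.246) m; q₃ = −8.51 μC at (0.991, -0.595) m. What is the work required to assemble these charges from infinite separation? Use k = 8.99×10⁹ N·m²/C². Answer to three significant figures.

-0.834 J

The work to assemble the configuration equals its total potential energy, U = Σ kqᵢqⱼ/rᵢⱼ over all pairs.
Pair separations: r₁₂ = 1.55 m, r₁₃ = 0.766 m, r₂₃ = 0.846 m.
U = (0.0747) + (-0.755) + (-0.154) = -0.834 J.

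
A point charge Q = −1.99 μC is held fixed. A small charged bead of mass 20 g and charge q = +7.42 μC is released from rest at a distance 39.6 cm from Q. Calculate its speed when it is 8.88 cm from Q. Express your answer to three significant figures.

Only the electrostatic force acts, so mechanical energy is conserved: ½mv² = U₁ − U₂ = kQq(1/r₁ − 1/r₂).
U₁ − U₂ = (8.99×10⁹ N·m²/C²)(-1.99×10⁻⁶ C)(7.42×10⁻⁶ C)(1/0.396 − 1/0.0888) = 1.16 J.
v = √(2·1.16/0.0200) = 10.8 m/s.

10.8 m/s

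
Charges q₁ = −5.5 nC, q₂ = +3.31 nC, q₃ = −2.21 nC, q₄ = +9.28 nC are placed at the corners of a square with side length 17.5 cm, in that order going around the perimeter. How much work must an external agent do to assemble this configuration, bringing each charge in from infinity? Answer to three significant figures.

The assembly work is the sum of pairwise potential energies, U = Σ_{i<j} kqᵢqⱼ/rᵢⱼ.
The four side pairs have separation 0.175 m and the two diagonal pairs 0.247 m.
Summing all 6 pair terms gives U = -3.43×10⁻⁶ J.

-3.43×10⁻⁶ J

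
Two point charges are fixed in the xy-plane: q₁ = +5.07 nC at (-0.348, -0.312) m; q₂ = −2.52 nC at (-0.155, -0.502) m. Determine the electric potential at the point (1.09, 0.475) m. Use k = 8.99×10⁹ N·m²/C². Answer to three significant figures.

The total potential is the scalar sum of each charge's contribution, V = Σ kqᵢ/rᵢ.
Distances from the field point to each charge: r₁ = 1.64 m, r₂ = 1.58 m.
V = k[(5.07×10⁻⁹)/(1.64) + (-2.52×10⁻⁹)/(1.58)] = 13.5 V.

13.5 V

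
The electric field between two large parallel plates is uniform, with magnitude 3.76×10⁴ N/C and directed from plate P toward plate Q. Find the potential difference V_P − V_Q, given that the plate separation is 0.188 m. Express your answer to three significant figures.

7070 V

In a uniform field, potential decreases in the direction of E: ΔV = −E·d for a displacement d parallel to E.
Going from Q to P is a displacement of 0.188 m opposite to the field, so V_P − V_Q = +Ed = 7070 V.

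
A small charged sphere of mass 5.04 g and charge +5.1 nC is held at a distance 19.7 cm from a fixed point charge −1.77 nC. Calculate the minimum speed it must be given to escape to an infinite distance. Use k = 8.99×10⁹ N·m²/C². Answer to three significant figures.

0.0128 m/s

To just escape, total mechanical energy must reach zero at infinity: ½mv²_min + U = 0, so ½mv²_min = −U = |kQq|/r.
|U| = |kQq|/r = (8.99×10⁹ N·m²/C²)(1.77×10⁻⁹)(5.10×10⁻⁹)/(0.197) = 4.12×10⁻⁷ J.
v_min = √(2|U|/m) = √(2·4.12×10⁻⁷/5.04×10⁻³) = 0.0128 m/s.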